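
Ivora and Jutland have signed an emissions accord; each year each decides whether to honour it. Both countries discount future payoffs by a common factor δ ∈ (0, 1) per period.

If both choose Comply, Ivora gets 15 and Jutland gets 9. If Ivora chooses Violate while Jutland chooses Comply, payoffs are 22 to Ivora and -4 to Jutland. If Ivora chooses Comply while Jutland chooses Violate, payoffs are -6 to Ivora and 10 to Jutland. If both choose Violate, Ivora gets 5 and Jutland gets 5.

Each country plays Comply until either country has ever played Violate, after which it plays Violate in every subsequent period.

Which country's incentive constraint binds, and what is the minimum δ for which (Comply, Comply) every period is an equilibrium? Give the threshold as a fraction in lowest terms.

Ivora; δ ≥ 7/17

Ivora's threshold: (22−15)/(22−5) = 7/17.
Jutland's threshold: (10−9)/(10−5) = 1/5.
7/17 > 1/5, so Ivora binds and δ* = 7/17.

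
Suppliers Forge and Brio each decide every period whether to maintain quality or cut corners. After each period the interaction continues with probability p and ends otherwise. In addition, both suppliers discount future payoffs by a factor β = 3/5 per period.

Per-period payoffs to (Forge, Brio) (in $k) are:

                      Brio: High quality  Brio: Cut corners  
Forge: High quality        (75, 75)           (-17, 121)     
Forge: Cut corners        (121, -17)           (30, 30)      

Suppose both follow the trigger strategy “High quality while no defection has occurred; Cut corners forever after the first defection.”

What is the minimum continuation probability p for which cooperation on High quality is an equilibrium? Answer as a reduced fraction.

230/273

Expected continuation weight on next period's payoff is β·p = 3/5·p, which plays the role of the discount factor.
Cooperation requires 3/5·p ≥ (121−75)/(121−30) = 46/91, hence p ≥ 230/273.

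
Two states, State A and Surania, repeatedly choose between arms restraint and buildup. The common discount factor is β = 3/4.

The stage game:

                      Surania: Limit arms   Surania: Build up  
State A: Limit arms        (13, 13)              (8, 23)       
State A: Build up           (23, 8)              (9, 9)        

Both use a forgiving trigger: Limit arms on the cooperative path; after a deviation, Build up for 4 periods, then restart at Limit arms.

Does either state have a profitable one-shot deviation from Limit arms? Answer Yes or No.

Yes

IC: β+…+β^4 ≥ (23−13)/(13−9) = 5/2.
At β = 3/4: partial sum = 2.0508 < 2.5000. Cooperation not sustainable.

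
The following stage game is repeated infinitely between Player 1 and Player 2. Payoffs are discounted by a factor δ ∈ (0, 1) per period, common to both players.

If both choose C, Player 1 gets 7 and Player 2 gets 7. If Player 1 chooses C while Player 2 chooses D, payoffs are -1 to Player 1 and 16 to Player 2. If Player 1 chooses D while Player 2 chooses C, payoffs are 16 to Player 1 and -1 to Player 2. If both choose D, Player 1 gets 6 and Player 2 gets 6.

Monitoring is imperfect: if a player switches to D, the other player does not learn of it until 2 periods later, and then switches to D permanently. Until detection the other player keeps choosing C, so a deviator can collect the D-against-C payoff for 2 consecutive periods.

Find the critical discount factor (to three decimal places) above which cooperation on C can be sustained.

0.949

The best deviation is to choose D for all 2 undetected periods, earning 16 each, then 6 forever once detected.
Deviation value: 16(1−δ^2)/(1−δ) + 6δ^2/(1−δ); cooperation value: 7/(1−δ).
IC: 7 ≥ 16(1−δ^2) + 6δ^2 = 16 − 10δ^2.
So δ^2 ≥ 9/10, giving δ ≥ (9/10)^(1/2) ≈ 0.949.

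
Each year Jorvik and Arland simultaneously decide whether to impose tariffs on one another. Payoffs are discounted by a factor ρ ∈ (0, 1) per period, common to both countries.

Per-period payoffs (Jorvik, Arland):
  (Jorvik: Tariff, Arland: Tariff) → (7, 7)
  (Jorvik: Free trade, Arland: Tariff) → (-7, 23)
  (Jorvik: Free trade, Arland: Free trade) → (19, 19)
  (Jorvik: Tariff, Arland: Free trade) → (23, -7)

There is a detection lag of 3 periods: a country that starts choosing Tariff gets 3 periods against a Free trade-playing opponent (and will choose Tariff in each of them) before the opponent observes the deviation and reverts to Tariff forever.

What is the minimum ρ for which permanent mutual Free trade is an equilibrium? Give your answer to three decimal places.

Deviating for the 3 undetected periods gains 23−19 = 4 per period over cooperation, then loses 19−7 = 12 per period forever once punishment starts.
Gain: 4(1 + ρ + … + ρ^2); loss: 12·ρ^3/(1−ρ).
No profitable deviation ⇔ 4(1−ρ^3) ≤ 12·ρ^3, i.e. ρ^3 ≥ 4/(4+12) = 1/4.
Hence ρ ≥ (1/4)^(1/3) ≈ 0.630.

0.630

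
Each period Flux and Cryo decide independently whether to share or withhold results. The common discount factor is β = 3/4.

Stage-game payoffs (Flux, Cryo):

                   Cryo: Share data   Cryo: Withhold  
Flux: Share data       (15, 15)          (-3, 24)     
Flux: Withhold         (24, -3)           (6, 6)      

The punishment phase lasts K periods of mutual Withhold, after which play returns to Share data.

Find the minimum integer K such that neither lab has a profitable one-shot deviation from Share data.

Need Σ_{k=1}^{K} β^k ≥ (24−15)/(15−6) = 1.0000 at β = 3/4.
At K = 1 the sum is 0.7500 < 1.0000; at K = 2 it is 1.3125 ≥ 1.0000.
So the minimum punishment length is K = 2.

2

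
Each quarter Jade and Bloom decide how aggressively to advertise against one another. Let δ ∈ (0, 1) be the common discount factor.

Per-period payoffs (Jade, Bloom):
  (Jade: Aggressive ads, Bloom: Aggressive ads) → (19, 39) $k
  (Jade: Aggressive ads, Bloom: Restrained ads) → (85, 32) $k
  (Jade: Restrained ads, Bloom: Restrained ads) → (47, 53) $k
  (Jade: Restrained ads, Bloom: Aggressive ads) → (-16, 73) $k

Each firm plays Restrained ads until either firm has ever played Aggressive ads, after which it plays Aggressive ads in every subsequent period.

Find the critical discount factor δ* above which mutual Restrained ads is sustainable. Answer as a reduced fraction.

10/17

Jade's threshold: (85−47)/(85−19) = 19/33.
Bloom's threshold: (73−53)/(73−39) = 10/17.
19/33 < 10/17, so Bloom binds and δ* = 10/17.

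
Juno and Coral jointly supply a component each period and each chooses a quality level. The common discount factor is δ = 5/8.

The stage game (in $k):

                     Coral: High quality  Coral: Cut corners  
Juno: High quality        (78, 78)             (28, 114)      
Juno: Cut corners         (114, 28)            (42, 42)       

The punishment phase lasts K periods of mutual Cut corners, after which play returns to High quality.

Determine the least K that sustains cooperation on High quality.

IC: δ(1−δ^K)/(1−δ) ≥ (114−78)/(78−42) = 1.
With δ = 5/8: need 1 − δ^K ≥ 1·(1−5/8)/(5/8), i.e. δ^K ≤ 0.4000.
Since (5/8)^1 = 0.6250 and (5/8)^2 = 0.3906, the smallest such K is 2.

2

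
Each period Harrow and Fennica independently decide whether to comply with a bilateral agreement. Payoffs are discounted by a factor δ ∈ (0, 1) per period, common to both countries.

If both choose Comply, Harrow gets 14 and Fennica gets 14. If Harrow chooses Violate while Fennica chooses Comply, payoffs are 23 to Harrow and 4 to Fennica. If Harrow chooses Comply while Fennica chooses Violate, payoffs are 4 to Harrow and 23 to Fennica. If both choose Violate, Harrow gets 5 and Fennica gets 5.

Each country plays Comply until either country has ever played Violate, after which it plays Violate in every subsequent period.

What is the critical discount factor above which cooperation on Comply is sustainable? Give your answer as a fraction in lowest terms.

14/(1−δ) ≥ 23 + 5δ/(1−δ)
14 ≥ 23 − 18δ
δ ≥ 9/18 = 1/2.

1/2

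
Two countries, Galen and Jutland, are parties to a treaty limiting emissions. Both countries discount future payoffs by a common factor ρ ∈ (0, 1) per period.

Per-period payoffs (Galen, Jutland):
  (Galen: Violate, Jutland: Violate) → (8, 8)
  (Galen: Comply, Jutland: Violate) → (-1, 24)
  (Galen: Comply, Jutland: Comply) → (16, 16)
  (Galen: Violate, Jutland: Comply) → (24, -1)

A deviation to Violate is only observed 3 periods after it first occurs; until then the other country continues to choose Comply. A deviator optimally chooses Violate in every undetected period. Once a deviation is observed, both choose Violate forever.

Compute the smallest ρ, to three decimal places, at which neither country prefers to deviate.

0.794

The best deviation is to choose Violate for all 3 undetected periods, earning 24 each, then 8 forever once detected.
Deviation value: 24(1−ρ^3)/(1−ρ) + 8ρ^3/(1−ρ); cooperation value: 16/(1−ρ).
IC: 16 ≥ 24(1−ρ^3) + 8ρ^3 = 24 − 16ρ^3.
So ρ^3 ≥ 8/16 = 1/2, giving ρ ≥ (1/2)^(1/3) ≈ 0.794.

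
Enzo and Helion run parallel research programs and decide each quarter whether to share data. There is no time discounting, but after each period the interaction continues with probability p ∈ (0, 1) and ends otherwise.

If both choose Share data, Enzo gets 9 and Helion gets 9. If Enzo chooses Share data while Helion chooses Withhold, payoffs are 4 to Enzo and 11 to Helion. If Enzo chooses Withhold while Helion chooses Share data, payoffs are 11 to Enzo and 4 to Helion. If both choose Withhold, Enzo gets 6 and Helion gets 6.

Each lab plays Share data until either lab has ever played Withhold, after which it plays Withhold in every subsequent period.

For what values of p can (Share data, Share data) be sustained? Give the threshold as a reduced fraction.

With no time discounting, the continuation probability p plays the role of the discount factor.
Grim-trigger IC: 9/(1−p) ≥ 11 + 6p/(1−p) ⇒ p ≥ (11−9)/(11−6) = 2/5.

2/5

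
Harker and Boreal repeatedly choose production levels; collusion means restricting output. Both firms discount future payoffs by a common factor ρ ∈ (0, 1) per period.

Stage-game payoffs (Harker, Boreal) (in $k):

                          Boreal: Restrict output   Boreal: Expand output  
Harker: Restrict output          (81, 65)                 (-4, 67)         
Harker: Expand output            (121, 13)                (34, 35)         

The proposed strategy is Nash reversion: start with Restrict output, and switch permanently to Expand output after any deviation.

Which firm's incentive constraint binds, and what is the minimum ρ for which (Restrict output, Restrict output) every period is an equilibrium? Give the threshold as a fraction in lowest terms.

Harker's threshold: (121−81)/(121−34) = 40/87.
Boreal's threshold: (67−65)/(67−35) = 1/16.
40/87 > 1/16, so Harker binds and ρ* = 40/87.

Harker; ρ ≥ 40/87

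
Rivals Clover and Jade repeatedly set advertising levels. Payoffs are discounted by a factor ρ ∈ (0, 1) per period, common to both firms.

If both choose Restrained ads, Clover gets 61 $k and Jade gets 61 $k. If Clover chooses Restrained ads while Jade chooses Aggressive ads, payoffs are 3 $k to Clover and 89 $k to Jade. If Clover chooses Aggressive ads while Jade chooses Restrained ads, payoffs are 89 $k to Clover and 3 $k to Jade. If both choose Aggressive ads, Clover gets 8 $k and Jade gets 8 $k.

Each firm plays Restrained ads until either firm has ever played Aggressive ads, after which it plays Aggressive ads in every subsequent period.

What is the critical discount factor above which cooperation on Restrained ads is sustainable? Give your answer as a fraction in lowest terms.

28/81

Under grim trigger the critical discount factor is (T−C)/(T−P) with T = 89, C = 61, P = 8.
ρ* = (89−61)/(89−8) = 28/81.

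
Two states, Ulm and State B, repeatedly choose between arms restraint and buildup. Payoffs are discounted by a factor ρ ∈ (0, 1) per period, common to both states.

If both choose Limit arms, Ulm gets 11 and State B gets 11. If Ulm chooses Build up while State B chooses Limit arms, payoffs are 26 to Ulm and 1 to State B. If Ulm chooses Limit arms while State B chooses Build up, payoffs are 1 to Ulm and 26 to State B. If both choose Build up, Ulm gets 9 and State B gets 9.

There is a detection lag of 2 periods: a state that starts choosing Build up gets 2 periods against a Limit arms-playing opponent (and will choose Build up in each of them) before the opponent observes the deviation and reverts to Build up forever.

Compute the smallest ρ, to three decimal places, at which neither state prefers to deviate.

A deviator earns 26 for 2 periods, then 9 forever; cooperating earns 11 forever. Multiplying the IC by (1−ρ):
11 ≥ 26(1−ρ^2) + 9ρ^2, so 17·ρ^2 ≥ 15 and ρ^2 ≥ 15/17.
ρ ≥ (15/17)^(1/2) ≈ 0.939.

0.939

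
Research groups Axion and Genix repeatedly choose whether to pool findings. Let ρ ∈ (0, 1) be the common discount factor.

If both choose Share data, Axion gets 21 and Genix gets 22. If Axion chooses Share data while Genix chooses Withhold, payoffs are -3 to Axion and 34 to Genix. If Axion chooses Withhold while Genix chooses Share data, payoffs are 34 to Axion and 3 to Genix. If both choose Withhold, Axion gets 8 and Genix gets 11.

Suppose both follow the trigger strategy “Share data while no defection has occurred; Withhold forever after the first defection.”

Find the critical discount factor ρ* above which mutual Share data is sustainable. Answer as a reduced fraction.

Axion's threshold: (34−21)/(34−8) = 1/2.
Genix's threshold: (34−22)/(34−11) = 12/23.
1/2 < 12/23, so Genix binds and ρ* = 12/23.

12/23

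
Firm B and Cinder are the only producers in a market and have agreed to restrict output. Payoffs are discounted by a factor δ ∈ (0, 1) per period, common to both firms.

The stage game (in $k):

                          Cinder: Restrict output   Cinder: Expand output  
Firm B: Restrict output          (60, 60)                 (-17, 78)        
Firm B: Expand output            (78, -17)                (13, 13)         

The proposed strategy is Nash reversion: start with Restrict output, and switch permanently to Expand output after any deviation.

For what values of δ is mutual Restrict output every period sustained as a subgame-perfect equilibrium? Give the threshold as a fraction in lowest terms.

One-period gain from deviating is 78 − 60 = 18. The loss is 60 − 13 = 47 in every subsequent period, with present value 47·δ/(1−δ).
Deviation is unprofitable when 47·δ/(1−δ) ≥ 18, i.e. δ/(1−δ) ≥ 18/47.
Equivalently δ ≥ 18/(18+47) = 18/65.

18/65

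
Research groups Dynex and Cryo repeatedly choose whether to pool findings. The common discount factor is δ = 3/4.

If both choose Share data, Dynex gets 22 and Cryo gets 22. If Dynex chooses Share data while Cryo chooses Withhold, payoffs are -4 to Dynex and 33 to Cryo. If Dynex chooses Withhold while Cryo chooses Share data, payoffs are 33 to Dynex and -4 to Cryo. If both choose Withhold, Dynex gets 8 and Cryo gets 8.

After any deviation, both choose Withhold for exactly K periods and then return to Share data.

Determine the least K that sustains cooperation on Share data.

2

Need Σ_{k=1}^{K} δ^k ≥ (33−22)/(22−8) = 0.7857 at δ = 3/4.
At K = 1 the sum is 0.7500 < 0.7857; at K = 2 it is 1.3125 ≥ 0.7857.
So the minimum punishment length is K = 2.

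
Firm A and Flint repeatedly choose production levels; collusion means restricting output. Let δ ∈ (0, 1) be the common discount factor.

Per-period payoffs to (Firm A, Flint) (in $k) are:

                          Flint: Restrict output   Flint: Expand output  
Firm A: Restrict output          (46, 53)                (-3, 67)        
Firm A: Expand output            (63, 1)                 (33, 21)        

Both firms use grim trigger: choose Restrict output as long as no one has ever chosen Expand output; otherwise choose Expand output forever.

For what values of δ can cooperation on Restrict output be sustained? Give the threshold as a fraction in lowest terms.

For Firm A: deviation gain 63−46 = 17, per-period punishment loss 46−33 = 13. IC gives δ ≥ 17/30.
For Flint: gain 14, loss 32 per period, so δ ≥ 14/46 = 7/23.
The tighter constraint is Firm A's, so cooperation needs δ ≥ 17/30.

17/30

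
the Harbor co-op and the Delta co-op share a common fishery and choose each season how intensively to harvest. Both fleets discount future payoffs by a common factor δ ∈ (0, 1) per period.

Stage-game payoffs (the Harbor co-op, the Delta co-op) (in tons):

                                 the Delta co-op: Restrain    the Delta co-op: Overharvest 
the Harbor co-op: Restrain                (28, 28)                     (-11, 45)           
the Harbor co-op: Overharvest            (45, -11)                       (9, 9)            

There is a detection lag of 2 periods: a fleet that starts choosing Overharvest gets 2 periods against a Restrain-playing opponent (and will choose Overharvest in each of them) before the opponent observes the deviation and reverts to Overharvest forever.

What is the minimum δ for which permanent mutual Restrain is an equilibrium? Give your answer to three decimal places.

0.687

Deviating for the 2 undetected periods gains 45−28 = 17 per period over cooperation, then loses 28−9 = 19 per period forever once punishment starts.
Gain: 17(1 + δ + … + δ^1); loss: 19·δ^2/(1−δ).
No profitable deviation ⇔ 17(1−δ^2) ≤ 19·δ^2, i.e. δ^2 ≥ 17/(17+19) = 17/36.
Hence δ ≥ (17/36)^(1/2) ≈ 0.687.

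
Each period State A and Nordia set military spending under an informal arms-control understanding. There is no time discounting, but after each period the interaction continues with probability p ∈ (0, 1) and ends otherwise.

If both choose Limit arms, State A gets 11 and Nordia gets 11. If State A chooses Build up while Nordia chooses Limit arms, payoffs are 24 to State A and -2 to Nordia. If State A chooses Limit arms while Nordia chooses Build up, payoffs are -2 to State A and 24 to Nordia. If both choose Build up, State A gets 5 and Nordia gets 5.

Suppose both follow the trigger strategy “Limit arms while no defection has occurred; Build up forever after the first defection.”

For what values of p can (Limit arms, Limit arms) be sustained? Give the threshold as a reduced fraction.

With no time discounting, the continuation probability p plays the role of the discount factor.
Grim-trigger IC: 11/(1−p) ≥ 24 + 5p/(1−p) ⇒ p ≥ (24−11)/(24−5) = 13/19.

13/19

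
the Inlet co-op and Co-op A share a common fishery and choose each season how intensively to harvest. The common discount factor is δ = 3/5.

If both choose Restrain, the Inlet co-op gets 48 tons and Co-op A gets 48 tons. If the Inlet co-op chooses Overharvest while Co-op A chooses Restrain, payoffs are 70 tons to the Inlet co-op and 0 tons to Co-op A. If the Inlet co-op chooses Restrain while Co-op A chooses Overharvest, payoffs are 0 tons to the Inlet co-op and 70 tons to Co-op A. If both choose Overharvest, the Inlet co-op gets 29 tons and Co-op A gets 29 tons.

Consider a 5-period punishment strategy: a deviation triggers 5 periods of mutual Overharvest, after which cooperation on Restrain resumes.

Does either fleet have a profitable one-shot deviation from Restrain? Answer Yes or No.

No

Comparing payoff streams over the 6 periods until play realigns: cooperate → 48(1+δ+…+δ^5); deviate → 70 + 29(δ+…+δ^5).
Cooperation is sustained iff (48−29)(δ+…+δ^5) ≥ 70−48.
δ+…+δ^5 = 3/5·(1−(3/5)^5)/(1−3/5) = 1.3834, and (70−48)/(48−29) = 1.1579.
1.3834 ≥ 1.1579, so cooperation is sustainable.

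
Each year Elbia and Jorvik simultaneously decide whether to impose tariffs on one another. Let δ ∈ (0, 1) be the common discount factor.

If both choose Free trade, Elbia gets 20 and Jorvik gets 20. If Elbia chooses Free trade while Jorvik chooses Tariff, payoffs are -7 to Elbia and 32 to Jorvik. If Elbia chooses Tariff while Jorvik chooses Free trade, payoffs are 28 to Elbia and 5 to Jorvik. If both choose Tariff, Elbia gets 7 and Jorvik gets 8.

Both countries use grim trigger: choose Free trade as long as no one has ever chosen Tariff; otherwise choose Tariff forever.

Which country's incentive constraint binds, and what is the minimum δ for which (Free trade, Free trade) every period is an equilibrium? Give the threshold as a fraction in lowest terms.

Elbia's threshold: (28−20)/(28−7) = 8/21.
Jorvik's threshold: (32−20)/(32−8) = 1/2.
8/21 < 1/2, so Jorvik binds and δ* = 1/2.

Jorvik; δ ≥ 1/2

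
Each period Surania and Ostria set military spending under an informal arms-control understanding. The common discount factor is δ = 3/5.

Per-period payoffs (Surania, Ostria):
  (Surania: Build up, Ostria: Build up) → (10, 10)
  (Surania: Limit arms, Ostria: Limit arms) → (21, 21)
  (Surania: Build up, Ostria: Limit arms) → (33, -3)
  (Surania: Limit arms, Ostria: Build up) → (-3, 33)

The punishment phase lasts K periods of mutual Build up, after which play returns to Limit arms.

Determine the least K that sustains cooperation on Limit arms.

No profitable deviation requires (21−10)(δ+…+δ^K) ≥ 33−21, i.e. δ+…+δ^K ≥ 12/11 ≈ 1.0909.
With δ = 3/5, the partial sums are K=1: 0.6000, K=2: 0.9600, K=3: 1.1760.
K = 3 is the first length at which the sum reaches 1.0909.

3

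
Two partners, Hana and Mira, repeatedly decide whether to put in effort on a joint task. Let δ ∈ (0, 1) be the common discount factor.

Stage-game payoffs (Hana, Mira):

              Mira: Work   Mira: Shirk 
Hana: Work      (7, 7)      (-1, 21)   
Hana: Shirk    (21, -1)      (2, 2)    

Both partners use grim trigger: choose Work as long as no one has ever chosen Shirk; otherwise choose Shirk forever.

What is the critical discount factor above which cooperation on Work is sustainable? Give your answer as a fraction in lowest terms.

7/(1−δ) ≥ 21 + 2δ/(1−δ)
7 ≥ 21 − 19δ
δ ≥ 14/19.

14/19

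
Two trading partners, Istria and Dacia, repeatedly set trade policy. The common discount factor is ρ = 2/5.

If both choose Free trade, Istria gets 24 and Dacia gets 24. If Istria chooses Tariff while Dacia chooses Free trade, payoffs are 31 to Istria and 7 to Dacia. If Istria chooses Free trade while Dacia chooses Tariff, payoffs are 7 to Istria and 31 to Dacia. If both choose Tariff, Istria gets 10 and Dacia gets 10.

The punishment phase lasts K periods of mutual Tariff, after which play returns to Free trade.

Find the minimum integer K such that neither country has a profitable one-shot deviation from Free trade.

2

Need Σ_{k=1}^{K} ρ^k ≥ (31−24)/(24−10) = 0.5000 at ρ = 2/5.
At K = 1 the sum is 0.4000 < 0.5000; at K = 2 it is 0.5600 ≥ 0.5000.
So the minimum punishment length is K = 2.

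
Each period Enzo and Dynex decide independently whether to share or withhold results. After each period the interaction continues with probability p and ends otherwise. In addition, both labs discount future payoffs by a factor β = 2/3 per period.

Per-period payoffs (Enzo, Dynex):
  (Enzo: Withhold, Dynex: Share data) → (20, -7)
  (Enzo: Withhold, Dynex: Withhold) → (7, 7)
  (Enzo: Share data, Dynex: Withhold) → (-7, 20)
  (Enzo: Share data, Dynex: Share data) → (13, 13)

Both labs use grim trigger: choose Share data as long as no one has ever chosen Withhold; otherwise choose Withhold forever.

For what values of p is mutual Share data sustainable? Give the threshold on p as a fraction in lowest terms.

With continuation probability p and discount β, the effective per-period discount factor is βp.
Grim-trigger IC: βp ≥ (20−13)/(20−7) = 7/13.
So p ≥ (7/13)/(2/3) = 21/26.

21/26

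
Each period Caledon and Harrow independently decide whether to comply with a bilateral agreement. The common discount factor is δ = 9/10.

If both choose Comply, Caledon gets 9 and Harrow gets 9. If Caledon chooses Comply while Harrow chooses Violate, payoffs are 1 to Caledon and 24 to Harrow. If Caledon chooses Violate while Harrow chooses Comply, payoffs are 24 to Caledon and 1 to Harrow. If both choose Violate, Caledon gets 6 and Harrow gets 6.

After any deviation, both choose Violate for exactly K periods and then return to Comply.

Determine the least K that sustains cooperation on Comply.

8

No profitable deviation requires (9−6)(δ+…+δ^K) ≥ 24−9, i.e. δ+…+δ^K ≥ 5 ≈ 5.0000.
With δ = 9/10, the partial sums are K=1: 0.9000, K=2: 1.7100, …, K=6: 4.2170, K=7: 4.6953, K=8: 5.1258.
K = 8 is the first length at which the sum reaches 5.0000.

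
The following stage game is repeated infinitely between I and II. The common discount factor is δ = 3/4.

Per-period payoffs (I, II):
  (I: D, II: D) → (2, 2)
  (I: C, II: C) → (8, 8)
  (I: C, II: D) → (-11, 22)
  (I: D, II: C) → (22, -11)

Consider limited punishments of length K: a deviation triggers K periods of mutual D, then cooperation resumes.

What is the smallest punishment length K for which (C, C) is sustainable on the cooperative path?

6

No profitable deviation requires (8−2)(δ+…+δ^K) ≥ 22−8, i.e. δ+…+δ^K ≥ 7/3 ≈ 2.3333.
With δ = 3/4, the partial sums are K=1: 0.7500, K=2: 1.3125, K=3: 1.7344, K=4: 2.0508, K=5: 2.2881, K=6: 2.4661.
K = 6 is the first length at which the sum reaches 2.3333.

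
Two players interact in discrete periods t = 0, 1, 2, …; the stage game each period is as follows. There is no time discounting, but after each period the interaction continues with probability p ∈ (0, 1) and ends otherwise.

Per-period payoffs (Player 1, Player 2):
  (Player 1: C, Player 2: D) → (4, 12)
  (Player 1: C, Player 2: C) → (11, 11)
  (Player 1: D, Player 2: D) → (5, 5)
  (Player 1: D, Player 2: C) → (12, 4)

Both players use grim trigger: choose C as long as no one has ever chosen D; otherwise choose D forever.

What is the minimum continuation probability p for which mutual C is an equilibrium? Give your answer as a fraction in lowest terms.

1/7

With no time discounting, the continuation probability p plays the role of the discount factor.
Grim-trigger IC: 11/(1−p) ≥ 12 + 5p/(1−p) ⇒ p ≥ (12−11)/(12−5) = 1/7.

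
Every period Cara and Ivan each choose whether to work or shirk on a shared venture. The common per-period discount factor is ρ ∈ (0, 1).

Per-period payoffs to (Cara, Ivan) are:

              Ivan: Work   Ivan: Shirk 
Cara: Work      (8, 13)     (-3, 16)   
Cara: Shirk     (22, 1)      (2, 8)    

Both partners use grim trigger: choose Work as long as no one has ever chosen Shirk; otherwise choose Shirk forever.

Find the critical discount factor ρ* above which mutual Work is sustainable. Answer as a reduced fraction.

Cara's threshold: (22−8)/(22−2) = 7/10.
Ivan's threshold: (16−13)/(16−8) = 3/8.
7/10 > 3/8, so Cara binds and ρ* = 7/10.

7/10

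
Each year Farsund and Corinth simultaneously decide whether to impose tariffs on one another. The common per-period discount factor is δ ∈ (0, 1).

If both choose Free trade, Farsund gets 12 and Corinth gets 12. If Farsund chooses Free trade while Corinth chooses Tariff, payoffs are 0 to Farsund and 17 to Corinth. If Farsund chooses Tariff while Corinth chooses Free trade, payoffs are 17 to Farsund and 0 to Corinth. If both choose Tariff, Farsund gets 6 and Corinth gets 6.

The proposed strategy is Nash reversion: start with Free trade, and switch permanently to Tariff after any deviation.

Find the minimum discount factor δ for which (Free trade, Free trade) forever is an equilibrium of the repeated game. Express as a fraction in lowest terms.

5/11

Under grim trigger the critical discount factor is (T−C)/(T−P) with T = 17, C = 12, P = 6.
δ* = (17−12)/(17−6) = 5/11.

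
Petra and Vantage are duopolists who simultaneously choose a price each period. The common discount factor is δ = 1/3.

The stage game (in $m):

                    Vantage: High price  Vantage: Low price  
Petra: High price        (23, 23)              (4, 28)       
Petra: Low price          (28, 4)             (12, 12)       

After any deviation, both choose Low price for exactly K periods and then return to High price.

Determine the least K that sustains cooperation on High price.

Need Σ_{k=1}^{K} δ^k ≥ (28−23)/(23−12) = 0.4545 at δ = 1/3.
At K = 2 the sum is 0.4444 < 0.4545; at K = 3 it is 0.4815 ≥ 0.4545.
So the minimum punishment length is K = 3.

3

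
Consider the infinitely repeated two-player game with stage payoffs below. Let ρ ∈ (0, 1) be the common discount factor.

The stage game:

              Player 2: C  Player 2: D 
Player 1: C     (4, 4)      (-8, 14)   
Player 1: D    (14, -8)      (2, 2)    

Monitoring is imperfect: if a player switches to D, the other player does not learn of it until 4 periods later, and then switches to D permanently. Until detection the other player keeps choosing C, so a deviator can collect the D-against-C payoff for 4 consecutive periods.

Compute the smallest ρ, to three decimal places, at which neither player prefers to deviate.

0.955

A deviator earns 14 for 4 periods, then 2 forever; cooperating earns 4 forever. Multiplying the IC by (1−ρ):
4 ≥ 14(1−ρ^4) + 2ρ^4, so 12·ρ^4 ≥ 10 and ρ^4 ≥ 5/6.
ρ ≥ (5/6)^(1/4) ≈ 0.955.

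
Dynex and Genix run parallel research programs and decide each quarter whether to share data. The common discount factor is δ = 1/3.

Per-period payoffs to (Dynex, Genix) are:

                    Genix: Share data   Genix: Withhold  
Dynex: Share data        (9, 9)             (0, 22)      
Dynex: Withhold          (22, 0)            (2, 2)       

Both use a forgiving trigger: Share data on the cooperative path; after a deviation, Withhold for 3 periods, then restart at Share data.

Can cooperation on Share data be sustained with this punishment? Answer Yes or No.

No

Comparing payoff streams over the 4 periods until play realigns: cooperate → 9(1+δ+…+δ^3); deviate → 22 + 2(δ+…+δ^3).
Cooperation is sustained iff (9−2)(δ+…+δ^3) ≥ 22−9.
δ+…+δ^3 = 1/3·(1−(1/3)^3)/(1−1/3) = 0.4815, and (22−9)/(9−2) = 1.8571.
0.4815 < 1.8571, so cooperation is not sustainable.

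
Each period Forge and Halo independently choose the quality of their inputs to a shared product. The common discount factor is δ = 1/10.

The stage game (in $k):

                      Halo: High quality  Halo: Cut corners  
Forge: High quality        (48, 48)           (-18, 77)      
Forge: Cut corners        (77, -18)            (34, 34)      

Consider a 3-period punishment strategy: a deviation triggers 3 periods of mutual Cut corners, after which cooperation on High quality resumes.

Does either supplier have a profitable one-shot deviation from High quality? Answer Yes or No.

Comparing payoff streams over the 4 periods until play realigns: cooperate → 48(1+δ+…+δ^3); deviate → 77 + 34(δ+…+δ^3).
Cooperation is sustained iff (48−34)(δ+…+δ^3) ≥ 77−48.
δ+…+δ^3 = 1/10·(1−(1/10)^3)/(1−1/10) = 0.1110, and (77−48)/(48−34) = 2.0714.
0.1110 < 2.0714, so cooperation is not sustainable.

Yes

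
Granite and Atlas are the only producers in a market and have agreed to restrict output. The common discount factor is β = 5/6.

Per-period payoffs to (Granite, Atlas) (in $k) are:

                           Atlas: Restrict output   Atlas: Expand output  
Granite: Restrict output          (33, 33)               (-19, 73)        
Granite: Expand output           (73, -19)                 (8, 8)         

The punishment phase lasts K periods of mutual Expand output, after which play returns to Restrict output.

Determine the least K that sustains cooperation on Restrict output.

3

Need Σ_{k=1}^{K} β^k ≥ (73−33)/(33−8) = 1.6000 at β = 5/6.
At K = 2 the sum is 1.5278 < 1.6000; at K = 3 it is 2.1065 ≥ 1.6000.
So the minimum punishment length is K = 3.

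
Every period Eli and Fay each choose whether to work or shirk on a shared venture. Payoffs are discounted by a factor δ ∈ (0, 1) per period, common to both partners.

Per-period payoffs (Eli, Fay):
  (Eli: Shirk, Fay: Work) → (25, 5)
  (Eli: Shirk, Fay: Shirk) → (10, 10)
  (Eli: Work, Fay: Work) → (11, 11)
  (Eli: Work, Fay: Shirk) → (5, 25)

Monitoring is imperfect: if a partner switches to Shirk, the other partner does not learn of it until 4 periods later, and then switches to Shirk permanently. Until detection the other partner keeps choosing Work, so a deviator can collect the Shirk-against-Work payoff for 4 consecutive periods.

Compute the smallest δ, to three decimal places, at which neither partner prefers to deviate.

0.983

The best deviation is to choose Shirk for all 4 undetected periods, earning 25 each, then 10 forever once detected.
Deviation value: 25(1−δ^4)/(1−δ) + 10δ^4/(1−δ); cooperation value: 11/(1−δ).
IC: 11 ≥ 25(1−δ^4) + 10δ^4 = 25 − 15δ^4.
So δ^4 ≥ 14/15, giving δ ≥ (14/15)^(1/4) ≈ 0.983.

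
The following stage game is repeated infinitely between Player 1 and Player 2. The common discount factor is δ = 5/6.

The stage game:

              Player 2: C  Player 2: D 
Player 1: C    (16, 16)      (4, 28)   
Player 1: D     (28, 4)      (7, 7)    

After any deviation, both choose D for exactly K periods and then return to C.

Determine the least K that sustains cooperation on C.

2

IC: δ(1−δ^K)/(1−δ) ≥ (28−16)/(16−7) = 4/3.
With δ = 5/6: need 1 − δ^K ≥ 4/3·(1−5/6)/(5/6), i.e. δ^K ≤ 0.7333.
Since (5/6)^1 = 0.8333 and (5/6)^2 = 0.6944, the smallest such K is 2.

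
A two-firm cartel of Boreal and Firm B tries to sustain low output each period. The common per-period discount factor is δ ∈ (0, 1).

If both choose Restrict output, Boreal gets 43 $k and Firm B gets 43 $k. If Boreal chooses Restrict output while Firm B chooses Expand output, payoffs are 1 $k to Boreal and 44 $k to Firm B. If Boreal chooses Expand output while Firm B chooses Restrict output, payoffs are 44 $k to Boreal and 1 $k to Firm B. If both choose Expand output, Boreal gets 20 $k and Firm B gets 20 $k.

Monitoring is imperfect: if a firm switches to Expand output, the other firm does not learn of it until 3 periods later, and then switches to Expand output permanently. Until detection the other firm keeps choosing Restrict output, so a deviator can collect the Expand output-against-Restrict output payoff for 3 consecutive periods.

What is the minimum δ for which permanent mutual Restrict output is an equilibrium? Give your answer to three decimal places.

Deviating for the 3 undetected periods gains 44−43 = 1 per period over cooperation, then loses 43−20 = 23 per period forever once punishment starts.
Gain: 1(1 + δ + … + δ^2); loss: 23·δ^3/(1−δ).
No profitable deviation ⇔ 1(1−δ^3) ≤ 23·δ^3, i.e. δ^3 ≥ 1/(1+23) = 1/24.
Hence δ ≥ (1/24)^(1/3) ≈ 0.347.

0.347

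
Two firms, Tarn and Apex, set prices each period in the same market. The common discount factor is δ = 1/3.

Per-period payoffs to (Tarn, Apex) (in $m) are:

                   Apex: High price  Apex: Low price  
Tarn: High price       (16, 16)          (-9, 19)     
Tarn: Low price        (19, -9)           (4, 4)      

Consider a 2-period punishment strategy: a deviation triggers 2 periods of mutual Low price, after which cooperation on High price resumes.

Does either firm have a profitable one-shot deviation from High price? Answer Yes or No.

IC: δ+…+δ^2 ≥ (19−16)/(16−4) = 1/4.
At δ = 1/3: partial sum = 0.4444 ≥ 0.2500. Cooperation sustainable.

No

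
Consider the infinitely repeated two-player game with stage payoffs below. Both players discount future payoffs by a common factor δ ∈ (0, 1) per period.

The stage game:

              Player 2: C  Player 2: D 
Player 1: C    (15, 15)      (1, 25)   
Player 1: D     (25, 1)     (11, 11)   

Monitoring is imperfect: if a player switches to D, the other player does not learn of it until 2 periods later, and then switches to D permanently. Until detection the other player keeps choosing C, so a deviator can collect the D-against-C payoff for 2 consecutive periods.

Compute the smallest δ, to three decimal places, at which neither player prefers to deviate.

0.845

A deviator earns 25 for 2 periods, then 11 forever; cooperating earns 15 forever. Multiplying the IC by (1−δ):
15 ≥ 25(1−δ^2) + 11δ^2, so 14·δ^2 ≥ 10 and δ^2 ≥ 5/7.
δ ≥ (5/7)^(1/2) ≈ 0.845.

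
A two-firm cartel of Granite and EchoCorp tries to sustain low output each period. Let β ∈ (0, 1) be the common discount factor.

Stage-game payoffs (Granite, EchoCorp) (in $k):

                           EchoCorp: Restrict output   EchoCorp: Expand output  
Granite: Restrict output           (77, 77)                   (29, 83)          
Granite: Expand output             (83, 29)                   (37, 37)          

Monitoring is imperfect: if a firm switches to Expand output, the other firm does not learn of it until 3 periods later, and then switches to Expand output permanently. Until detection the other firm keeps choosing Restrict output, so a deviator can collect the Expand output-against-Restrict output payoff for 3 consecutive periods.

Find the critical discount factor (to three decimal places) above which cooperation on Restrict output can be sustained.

0.507

Deviating for the 3 undetected periods gains 83−77 = 6 per period over cooperation, then loses 77−37 = 40 per period forever once punishment starts.
Gain: 6(1 + β + … + β^2); loss: 40·β^3/(1−β).
No profitable deviation ⇔ 6(1−β^3) ≤ 40·β^3, i.e. β^3 ≥ 6/(6+40) = 3/23.
Hence β ≥ (3/23)^(1/3) ≈ 0.507.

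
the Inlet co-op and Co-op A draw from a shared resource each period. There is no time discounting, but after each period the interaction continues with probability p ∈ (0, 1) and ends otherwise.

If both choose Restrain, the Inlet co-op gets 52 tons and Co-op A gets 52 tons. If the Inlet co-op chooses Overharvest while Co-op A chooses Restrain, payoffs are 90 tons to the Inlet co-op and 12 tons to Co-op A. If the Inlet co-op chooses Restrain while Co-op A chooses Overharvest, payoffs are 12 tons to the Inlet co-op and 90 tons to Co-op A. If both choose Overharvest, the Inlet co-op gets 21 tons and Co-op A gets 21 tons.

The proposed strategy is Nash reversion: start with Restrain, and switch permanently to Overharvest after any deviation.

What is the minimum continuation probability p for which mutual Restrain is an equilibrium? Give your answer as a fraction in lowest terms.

38/69

Expected cooperation value is 52 + p·52 + p²·52 + … = 52/(1−p); deviation gives 90 + p·21/(1−p).
52 ≥ 90(1−p) + 21p ⇒ 69p ≥ 38 ⇒ p ≥ 38/69.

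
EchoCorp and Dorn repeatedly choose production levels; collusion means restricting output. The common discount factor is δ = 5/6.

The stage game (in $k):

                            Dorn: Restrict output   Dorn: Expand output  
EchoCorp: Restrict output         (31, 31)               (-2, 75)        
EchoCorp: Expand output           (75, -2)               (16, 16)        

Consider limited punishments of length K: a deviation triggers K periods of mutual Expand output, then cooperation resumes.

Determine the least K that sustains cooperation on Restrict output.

Need Σ_{k=1}^{K} δ^k ≥ (75−31)/(31−16) = 2.9333 at δ = 5/6.
At K = 4 the sum is 2.5887 < 2.9333; at K = 5 it is 2.9906 ≥ 2.9333.
So the minimum punishment length is K = 5.

5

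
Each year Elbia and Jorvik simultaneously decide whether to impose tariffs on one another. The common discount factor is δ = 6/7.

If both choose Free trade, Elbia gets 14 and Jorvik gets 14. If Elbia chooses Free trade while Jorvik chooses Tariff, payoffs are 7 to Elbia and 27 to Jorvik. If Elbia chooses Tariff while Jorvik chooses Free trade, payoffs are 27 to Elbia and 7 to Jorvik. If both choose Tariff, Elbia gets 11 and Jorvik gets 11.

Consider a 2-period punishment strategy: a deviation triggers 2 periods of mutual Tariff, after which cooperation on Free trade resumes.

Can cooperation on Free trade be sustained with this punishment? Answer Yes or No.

IC: δ+…+δ^2 ≥ (27−14)/(14−11) = 13/3.
At δ = 6/7: partial sum = 1.5918 < 4.3333. Cooperation not sustainable.

No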